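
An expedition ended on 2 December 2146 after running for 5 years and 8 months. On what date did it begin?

April 2, 2141

Subtracting 5 years and 8 months from December 2, 2146.
-5 years → 2141; month 12 − 8 = 4 → April 2141.
Day 2 is valid in April, giving April 2, 2141.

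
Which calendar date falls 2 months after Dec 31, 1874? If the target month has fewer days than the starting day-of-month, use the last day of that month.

Advancing 2 months from December 31, 1874.
month 12 + 2 = 14, which is month 2 of year 1875 → February 1875.
February 1875 has only 28 days (1875 is not a leap year — relevant if February), and the start was day 31, so the date clamps to February 28, 1875.

February 28, 1875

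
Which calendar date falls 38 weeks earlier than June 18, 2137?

Going back 38 weeks = 266 days from June 18, 2137.
Going back 18 days from June 18, 2137 reaches the end of the previous month; 266 − 18 = 248 left.
May 2137 has 31 days: 248 − 31 = 217 left.
April 2137 has 30 days: 217 − 30 = 187 left.
March 2137 has 31 days: 187 − 31 = 156 left.
February 2137 has 28 days (2137 is not a leap year): 156 − 28 = 128 left.
January 2137 has 31 days: 128 − 31 = 97 left.
December 2136 has 31 days: 97 − 31 = 66 left.
November 2136 has 30 days: 66 − 30 = 36 left.
October 2136 has 31 days: 36 − 31 = 5 left.
September 2136 has 30 days; 30 − 5 = 25 → September 25, 2136.

September 25, 2136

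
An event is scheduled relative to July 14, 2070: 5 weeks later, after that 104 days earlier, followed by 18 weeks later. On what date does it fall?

Counting forward 5 weeks (= 35 days) from July 14, 2070:
July has 31 days, so 31 − 14 = 17 days remain after July 14, 2070; 35 − 17 = 18 left.
18 days into August 2070 → August 18, 2070.
Subtracting 104 days from August 18, 2070:
Going back 18 days from August 18, 2070 reaches the end of the previous month; 104 − 18 = 86 left.
July 2070 has 31 days: 86 − 31 = 55 left.
June 2070 has 30 days: 55 − 30 = 25 left.
May 2070 has 31 days; 31 − 25 = 6 → May 6, 2070.
Advancing 18 weeks (= 126 days) from May 6, 2070:
May has 31 days, so 31 − 6 = 25 days remain after May 6, 2070; 126 − 25 = 101 left.
June 2070 has 30 days: 101 − 30 = 71 left.
July 2070 has 31 days: 71 − 31 = 40 left.
August 2070 has 31 days: 40 − 31 = 9 left.
9 days into September 2070 → September 9, 2070.

September 9, 2070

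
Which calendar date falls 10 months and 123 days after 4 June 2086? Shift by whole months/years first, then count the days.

August 5, 2087

Adding 10 months and 123 days from June 4, 2086: first the month/year part, then the days.
month 6 + 10 = 16, which is month 4 of year 2087 → April 2087.
Day 4 is valid in April, giving April 4, 2087.
Now add 123 days from April 4, 2087.
April has 30 days, so 30 − 4 = 26 days remain after April 4, 2087; 123 − 26 = 97 left.
May 2087 has 31 days: 97 − 31 = 66 left.
June 2087 has 30 days: 66 − 30 = 36 left.
July 2087 has 31 days: 36 − 31 = 5 left.
5 days into August 2087 → August 5, 2087.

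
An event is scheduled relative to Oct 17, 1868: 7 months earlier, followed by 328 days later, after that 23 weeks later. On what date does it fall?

July 19, 1869

Subtracting 7 months from October 17, 1868:
month 10 − 7 = 3 → March 1868.
Day 17 is valid in March, giving March 17, 1868.
Adding 328 days from March 17, 1868:
March has 31 days, so 31 − 17 = 14 days remain after March 17, 1868; 328 − 14 = 314 left.
April 1868 has 30 days: 314 − 30 = 284 left.
May 1868 has 31 days: 284 − 31 = 253 left.
June 1868 has 30 days: 253 − 30 = 223 left.
July 1868 has 31 days: 223 − 31 = 192 left.
August 1868 has 31 days: 192 − 31 = 161 left.
September 1868 has 30 days: 161 − 30 = 131 left.
October 1868 has 31 days: 131 − 31 = 100 left.
November 1868 has 30 days: 100 − 30 = 70 left.
December 1868 has 31 days: 70 − 31 = 39 left.
January 1869 has 31 days: 39 − 31 = 8 left.
8 days into February 1869 → February 8, 1869.
Advancing 23 weeks (= 161 days) from February 8, 1869:
February has 28 days, so 28 − 8 = 20 days remain after February 8, 1869; 161 − 20 = 141 left.
March 1869 has 31 days: 141 − 31 = 110 left.
April 1869 has 30 days: 110 − 30 = 80 left.
May 1869 has 31 days: 80 − 31 = 49 left.
June 1869 has 30 days: 49 − 30 = 19 left.
19 days into July 1869 → July 19, 1869.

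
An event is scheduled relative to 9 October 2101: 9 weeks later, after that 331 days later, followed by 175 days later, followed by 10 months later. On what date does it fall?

March 1, 2104

Adding 9 weeks (= 63 days) from October 9, 2101:
October has 31 days, so 31 − 9 = 22 days remain after October 9, 2101; 63 − 22 = 41 left.
November 2101 has 30 days: 41 − 30 = 11 left.
11 days into December 2101 → December 11, 2101.
Counting forward 331 days from December 11, 2101:
December has 31 days, so 31 − 11 = 20 days remain after December 11, 2101; 331 − 20 = 311 left.
January 2102 has 31 days: 311 − 31 = 280 left.
February 2102 has 28 days (2102 is not a leap year): 280 − 28 = 252 left.
March 2102 has 31 days: 252 − 31 = 221 left.
April 2102 has 30 days: 221 − 30 = 191 left.
May 2102 has 31 days: 191 − 31 = 160 left.
June 2102 has 30 days: 160 − 30 = 130 left.
July 2102 has 31 days: 130 − 31 = 99 left.
August 2102 has 31 days: 99 − 31 = 68 left.
September 2102 has 30 days: 68 − 30 = 38 left.
October 2102 has 31 days: 38 − 31 = 7 left.
7 days into November 2102 → November 7, 2102.
Advancing 175 days from November 7, 2102:
November has 30 days, so 30 − 7 = 23 days remain after November 7, 2102; 175 − 23 = 152 left.
December 2102 has 31 days: 152 − 31 = 121 left.
January 2103 has 31 days: 121 − 31 = 90 left.
February 2103 has 28 days (2103 is not a leap year): 90 − 28 = 62 left.
March 2103 has 31 days: 62 − 31 = 31 left.
April 2103 has 30 days: 31 − 30 = 1 left.
1 day into May 2103 → May 1, 2103.
Adding 10 months from May 1, 2103:
month 5 + 10 = 15, which is month 3 of year 2104 → March 2104.
Day 1 is valid in March, giving March 1, 2104.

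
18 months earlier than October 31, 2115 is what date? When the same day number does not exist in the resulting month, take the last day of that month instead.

Going back 18 months from October 31, 2115.
month 10 − 18 = -8, which is month 4 of year 2114 → April 2114.
April 2114 has only 30 days and the start was day 31, so the date clamps to April 30, 2114.

April 30, 2114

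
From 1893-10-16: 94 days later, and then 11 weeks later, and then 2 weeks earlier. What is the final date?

March 22, 1894

Advancing 94 days from October 16, 1893:
October has 31 days, so 31 − 16 = 15 days remain after October 16, 1893; 94 − 15 = 79 left.
November 1893 has 30 days: 79 − 30 = 49 left.
December 1893 has 31 days: 49 − 31 = 18 left.
18 days into January 1894 → January 18, 1894.
Advancing 11 weeks (= 77 days) from January 18, 1894:
January has 31 days, so 31 − 18 = 13 days remain after January 18, 1894; 77 − 13 = 64 left.
February 1894 has 28 days (1894 is not a leap year): 64 − 28 = 36 left.
March 1894 has 31 days: 36 − 31 = 5 left.
5 days into April 1894 → April 5, 1894.
Subtracting 2 weeks (= 14 days) from April 5, 1894:
Going back 5 days from April 5, 1894 reaches the end of the previous month; 14 − 5 = 9 left.
March 1894 has 31 days; 31 − 9 = 22 → March 22, 1894.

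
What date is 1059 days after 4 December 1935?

October 28, 1938

Advancing 1059 days from December 4, 1935.
December has 31 days, so 31 − 4 = 27 days remain after December 4, 1935; 1059 − 27 = 1032 left.
January 1936 has 31 days: 1032 − 31 = 1001 left.
February 1936 has 29 days (1936 is a leap year): 1001 − 29 = 972 left.
March 1936 has 31 days: 972 − 31 = 941 left.
April 1936 has 30 days: 941 − 30 = 911 left.
May 1936 has 31 days: 911 − 31 = 880 left.
June 1936 has 30 days: 880 − 30 = 850 left.
July 1936 has 31 days: 850 − 31 = 819 left.
August 1936 has 31 days: 819 − 31 = 788 left.
September 1936 has 30 days: 788 − 30 = 758 left.
October 1936 has 31 days: 758 − 31 = 727 left.
November 1936 has 30 days: 727 − 30 = 697 left.
December 1936 has 31 days: 697 − 31 = 666 left.
January 1937 has 31 days: 666 − 31 = 635 left.
February 1937 has 28 days (1937 is not a leap year): 635 − 28 = 607 left.
March 1937 has 31 days: 607 − 31 = 576 left.
April 1937 has 30 days: 576 − 30 = 546 left.
May 1937 has 31 days: 546 − 31 = 515 left.
June 1937 has 30 days: 515 − 30 = 485 left.
July 1937 has 31 days: 485 − 31 = 454 left.
August 1937 has 31 days: 454 − 31 = 423 left.
September 1937 has 30 days: 423 − 30 = 393 left.
October 1937 has 31 days: 393 − 31 = 362 left.
November 1937 has 30 days: 362 − 30 = 332 left.
December 1937 has 31 days: 332 − 31 = 301 left.
January 1938 has 31 days: 301 − 31 = 270 left.
February 1938 has 28 days (1938 is not a leap year): 270 − 28 = 242 left.
March 1938 has 31 days: 242 − 31 = 211 left.
April 1938 has 30 days: 211 − 30 = 181 left.
May 1938 has 31 days: 181 − 31 = 150 left.
June 1938 has 30 days: 150 − 30 = 120 left.
July 1938 has 31 days: 120 − 31 = 89 left.
August 1938 has 31 days: 89 − 31 = 58 left.
September 1938 has 30 days: 58 − 30 = 28 left.
28 days into October 1938 → October 28, 1938.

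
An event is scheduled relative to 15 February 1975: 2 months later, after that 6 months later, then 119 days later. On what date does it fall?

February 11, 1976

Advancing 2 months from February 15, 1975:
month 2 + 2 = 4 → April 1975.
Day 15 is valid in April, giving April 15, 1975.
Counting forward 6 months from April 15, 1975:
month 4 + 6 = 10 → October 1975.
Day 15 is valid in October, giving October 15, 1975.
Adding 119 days from October 15, 1975:
October has 31 days, so 31 − 15 = 16 days remain after October 15, 1975; 119 − 16 = 103 left.
November 1975 has 30 days: 103 − 30 = 73 left.
December 1975 has 31 days: 73 − 31 = 42 left.
January 1976 has 31 days: 42 − 31 = 11 left.
11 days into February 1976 → February 11, 1976.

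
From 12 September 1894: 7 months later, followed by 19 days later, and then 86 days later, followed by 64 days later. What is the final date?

Adding 7 months from September 12, 1894:
month 9 + 7 = 16, which is month 4 of year 1895 → April 1895.
Day 12 is valid in April, giving April 12, 1895.
Advancing 19 days from April 12, 1895:
April has 30 days, so 30 − 12 = 18 days remain after April 12, 1895; 19 − 18 = 1 left.
1 day into May 1895 → May 1, 1895.
Adding 86 days from May 1, 1895:
May has 31 days, so 31 − 1 = 30 days remain after May 1, 1895; 86 − 30 = 56 left.
June 1895 has 30 days: 56 − 30 = 26 left.
26 days into July 1895 → July 26, 1895.
Counting forward 64 days from July 26, 1895:
July has 31 days, so 31 − 26 = 5 days remain after July 26, 1895; 64 − 5 = 59 left.
August 1895 has 31 days: 59 − 31 = 28 left.
28 days into September 1895 → September 28, 1895.

September 28, 1895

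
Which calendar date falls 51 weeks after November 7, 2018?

Advancing 51 weeks = 357 days from November 7, 2018.
November has 30 days, so 30 − 7 = 23 days remain after November 7, 2018; 357 − 23 = 334 left.
December 2018 has 31 days: 334 − 31 = 303 left.
January 2019 has 31 days: 303 − 31 = 272 left.
February 2019 has 28 days (2019 is not a leap year): 272 − 28 = 244 left.
March 2019 has 31 days: 244 − 31 = 213 left.
April 2019 has 30 days: 213 − 30 = 183 left.
May 2019 has 31 days: 183 − 31 = 152 left.
June 2019 has 30 days: 152 − 30 = 122 left.
July 2019 has 31 days: 122 − 31 = 91 left.
August 2019 has 31 days: 91 − 31 = 60 left.
September 2019 has 30 days: 60 − 30 = 30 left.
30 days into October 2019 → October 30, 2019.

October 30, 2019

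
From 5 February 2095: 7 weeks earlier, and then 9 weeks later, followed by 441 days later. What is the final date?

May 5, 2096

Going back 7 weeks (= 49 days) from February 5, 2095:
Going back 5 days from February 5, 2095 reaches the end of the previous month; 49 − 5 = 44 left.
January 2095 has 31 days: 44 − 31 = 13 left.
December 2094 has 31 days; 31 − 13 = 18 → December 18, 2094.
Counting forward 9 weeks (= 63 days) from December 18, 2094:
December has 31 days, so 31 − 18 = 13 days remain after December 18, 2094; 63 − 13 = 50 left.
January 2095 has 31 days: 50 − 31 = 19 left.
19 days into February 2095 → February 19, 2095.
Adding 441 days from February 19, 2095:
February has 28 days, so 28 − 19 = 9 days remain after February 19, 2095; 441 − 9 = 432 left.
March 2095 has 31 days: 432 − 31 = 401 left.
April 2095 has 30 days: 401 − 30 = 371 left.
May 2095 has 31 days: 371 − 31 = 340 left.
June 2095 has 30 days: 340 − 30 = 310 left.
July 2095 has 31 days: 310 − 31 = 279 left.
August 2095 has 31 days: 279 − 31 = 248 left.
September 2095 has 30 days: 248 − 30 = 218 left.
October 2095 has 31 days: 218 − 31 = 187 left.
November 2095 has 30 days: 187 − 30 = 157 left.
December 2095 has 31 days: 157 − 31 = 126 left.
January 2096 has 31 days: 126 − 31 = 95 left.
February 2096 has 29 days (2096 is a leap year): 95 − 29 = 66 left.
March 2096 has 31 days: 66 − 31 = 35 left.
April 2096 has 30 days: 35 − 30 = 5 left.
5 days into May 2096 → May 5, 2096.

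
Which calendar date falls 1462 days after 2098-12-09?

Adding 1462 days from December 9, 2098.
December has 31 days, so 31 − 9 = 22 days remain after December 9, 2098; 1462 − 22 = 1440 left.
January 2099 has 31 days: 1440 − 31 = 1409 left.
February 2099 has 28 days (2099 is not a leap year): 1409 − 28 = 1381 left.
March 2099 has 31 days: 1381 − 31 = 1350 left.
April 2099 has 30 days: 1350 − 30 = 1320 left.
May 2099 has 31 days: 1320 − 31 = 1289 left.
June 2099 has 30 days: 1289 − 30 = 1259 left.
July 2099 has 31 days: 1259 − 31 = 1228 left.
August 2099 has 31 days: 1228 − 31 = 1197 left.
September 2099 has 30 days: 1197 − 30 = 1167 left.
October 2099 has 31 days: 1167 − 31 = 1136 left.
November 2099 has 30 days: 1136 − 30 = 1106 left.
December 2099 has 31 days: 1106 − 31 = 1075 left.
January 2100 has 31 days: 1075 − 31 = 1044 left.
February 2100 has 28 days (2100 is not a leap year (divisible by 100 but not 400)): 1044 − 28 = 1016 left.
March 2100 has 31 days: 1016 − 31 = 985 left.
April 2100 has 30 days: 985 − 30 = 955 left.
May 2100 has 31 days: 955 − 31 = 924 left.
June 2100 has 30 days: 924 − 30 = 894 left.
July 2100 has 31 days: 894 − 31 = 863 left.
August 2100 has 31 days: 863 − 31 = 832 left.
September 2100 has 30 days: 832 − 30 = 802 left.
October 2100 has 31 days: 802 − 31 = 771 left.
November 2100 has 30 days: 771 − 30 = 741 left.
December 2100 has 31 days: 741 − 31 = 710 left.
January 2101 has 31 days: 710 − 31 = 679 left.
February 2101 has 28 days (2101 is not a leap year): 679 − 28 = 651 left.
March 2101 has 31 days: 651 − 31 = 620 left.
April 2101 has 30 days: 620 − 30 = 590 left.
May 2101 has 31 days: 590 − 31 = 559 left.
June 2101 has 30 days: 559 − 30 = 529 left.
July 2101 has 31 days: 529 − 31 = 498 left.
August 2101 has 31 days: 498 − 31 = 467 left.
September 2101 has 30 days: 467 − 30 = 437 left.
October 2101 has 31 days: 437 − 31 = 406 left.
November 2101 has 30 days: 406 − 30 = 376 left.
December 2101 has 31 days: 376 − 31 = 345 left.
January 2102 has 31 days: 345 − 31 = 314 left.
February 2102 has 28 days (2102 is not a leap year): 314 − 28 = 286 left.
March 2102 has 31 days: 286 − 31 = 255 left.
April 2102 has 30 days: 255 − 30 = 225 left.
May 2102 has 31 days: 225 − 31 = 194 left.
June 2102 has 30 days: 194 − 30 = 164 left.
July 2102 has 31 days: 164 − 31 = 133 left.
August 2102 has 31 days: 133 − 31 = 102 left.
September 2102 has 30 days: 102 − 30 = 72 left.
October 2102 has 31 days: 72 − 31 = 41 left.
November 2102 has 30 days: 41 − 30 = 11 left.
11 days into December 2102 → December 11, 2102.

December 11, 2102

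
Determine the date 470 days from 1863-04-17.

Counting forward 470 days from April 17, 1863.
April has 30 days, so 30 − 17 = 13 days remain after April 17, 1863; 470 − 13 = 457 left.
May 1863 has 31 days: 457 − 31 = 426 left.
June 1863 has 30 days: 426 − 30 = 396 left.
July 1863 has 31 days: 396 − 31 = 365 left.
August 1863 has 31 days: 365 − 31 = 334 left.
September 1863 has 30 days: 334 − 30 = 304 left.
October 1863 has 31 days: 304 − 31 = 273 left.
November 1863 has 30 days: 273 − 30 = 243 left.
December 1863 has 31 days: 243 − 31 = 212 left.
January 1864 has 31 days: 212 − 31 = 181 left.
February 1864 has 29 days (1864 is a leap year): 181 − 29 = 152 left.
March 1864 has 31 days: 152 − 31 = 121 left.
April 1864 has 30 days: 121 − 30 = 91 left.
May 1864 has 31 days: 91 − 31 = 60 left.
June 1864 has 30 days: 60 − 30 = 30 left.
30 days into July 1864 → July 30, 1864.

July 30, 1864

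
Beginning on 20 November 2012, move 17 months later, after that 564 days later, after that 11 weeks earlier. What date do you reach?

Adding 17 months from November 20, 2012:
month 11 + 17 = 28, which is month 4 of year 2014 → April 2014.
Day 20 is valid in April, giving April 20, 2014.
Counting forward 564 days from April 20, 2014:
April has 30 days, so 30 − 20 = 10 days remain after April 20, 2014; 564 − 10 = 554 left.
May 2014 has 31 days: 554 − 31 = 523 left.
June 2014 has 30 days: 523 − 30 = 493 left.
July 2014 has 31 days: 493 − 31 = 462 left.
August 2014 has 31 days: 462 − 31 = 431 left.
September 2014 has 30 days: 431 − 30 = 401 left.
October 2014 has 31 days: 401 − 31 = 370 left.
November 2014 has 30 days: 370 − 30 = 340 left.
December 2014 has 31 days: 340 − 31 = 309 left.
January 2015 has 31 days: 309 − 31 = 278 left.
February 2015 has 28 days (2015 is not a leap year): 278 − 28 = 250 left.
March 2015 has 31 days: 250 − 31 = 219 left.
April 2015 has 30 days: 219 − 30 = 189 left.
May 2015 has 31 days: 189 − 31 = 158 left.
June 2015 has 30 days: 158 − 30 = 128 left.
July 2015 has 31 days: 128 − 31 = 97 left.
August 2015 has 31 days: 97 − 31 = 66 left.
September 2015 has 30 days: 66 − 30 = 36 left.
October 2015 has 31 days: 36 − 31 = 5 left.
5 days into November 2015 → November 5, 2015.
Going back 11 weeks (= 77 days) from November 5, 2015:
Going back 5 days from November 5, 2015 reaches the end of the previous month; 77 − 5 = 72 left.
October 2015 has 31 days: 72 − 31 = 41 left.
September 2015 has 30 days: 41 − 30 = 11 left.
August 2015 has 31 days; 31 − 11 = 20 → August 20, 2015.

August 20, 2015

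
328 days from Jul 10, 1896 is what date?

June 3, 1897

Counting forward 328 days from July 10, 1896.
July has 31 days, so 31 − 10 = 21 days remain after July 10, 1896; 328 − 21 = 307 left.
August 1896 has 31 days: 307 − 31 = 276 left.
September 1896 has 30 days: 276 − 30 = 246 left.
October 1896 has 31 days: 246 − 31 = 215 left.
November 1896 has 30 days: 215 − 30 = 185 left.
December 1896 has 31 days: 185 − 31 = 154 left.
January 1897 has 31 days: 154 − 31 = 123 left.
February 1897 has 28 days (1897 is not a leap year): 123 − 28 = 95 left.
March 1897 has 31 days: 95 − 31 = 64 left.
April 1897 has 30 days: 64 − 30 = 34 left.
May 1897 has 31 days: 34 − 31 = 3 left.
3 days into June 1897 → June 3, 1897.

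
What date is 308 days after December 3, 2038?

Adding 308 days from December 3, 2038.
December has 31 days, so 31 − 3 = 28 days remain after December 3, 2038; 308 − 28 = 280 left.
January 2039 has 31 days: 280 − 31 = 249 left.
February 2039 has 28 days (2039 is not a leap year): 249 − 28 = 221 left.
March 2039 has 31 days: 221 − 31 = 190 left.
April 2039 has 30 days: 190 − 30 = 160 left.
May 2039 has 31 days: 160 − 31 = 129 left.
June 2039 has 30 days: 129 − 30 = 99 left.
July 2039 has 31 days: 99 − 31 = 68 left.
August 2039 has 31 days: 68 − 31 = 37 left.
September 2039 has 30 days: 37 − 30 = 7 left.
7 days into October 2039 → October 7, 2039.

October 7, 2039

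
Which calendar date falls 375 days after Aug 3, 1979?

Adding 375 days from August 3, 1979.
August has 31 days, so 31 − 3 = 28 days remain after August 3, 1979; 375 − 28 = 347 left.
September 1979 has 30 days: 347 − 30 = 317 left.
October 1979 has 31 days: 317 − 31 = 286 left.
November 1979 has 30 days: 286 − 30 = 256 left.
December 1979 has 31 days: 256 − 31 = 225 left.
January 1980 has 31 days: 225 − 31 = 194 left.
February 1980 has 29 days (1980 is a leap year): 194 − 29 = 165 left.
March 1980 has 31 days: 165 − 31 = 134 left.
April 1980 has 30 days: 134 − 30 = 104 left.
May 1980 has 31 days: 104 − 31 = 73 left.
June 1980 has 30 days: 73 − 30 = 43 left.
July 1980 has 31 days: 43 − 31 = 12 left.
12 days into August 1980 → August 12, 1980.

August 12, 1980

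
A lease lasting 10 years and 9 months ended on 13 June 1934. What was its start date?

September 13, 1923

Subtracting 10 years and 9 months from June 13, 1934.
-10 years → 1924; month 6 − 9 = -3, which is month 9 of year 1923 → September 1923.
Day 13 is valid in September, giving September 13, 1923.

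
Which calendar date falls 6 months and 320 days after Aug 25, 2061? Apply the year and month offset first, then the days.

January 11, 2063

Adding 6 months and 320 days from August 25, 2061: first the month/year part, then the days.
month 8 + 6 = 14, which is month 2 of year 2062 → February 2062.
Day 25 is valid in February, giving February 25, 2062.
Now add 320 days from February 25, 2062.
February has 28 days, so 28 − 25 = 3 days remain after February 25, 2062; 320 − 3 = 317 left.
March 2062 has 31 days: 317 − 31 = 286 left.
April 2062 has 30 days: 286 − 30 = 256 left.
May 2062 has 31 days: 256 − 31 = 225 left.
June 2062 has 30 days: 225 − 30 = 195 left.
July 2062 has 31 days: 195 − 31 = 164 left.
August 2062 has 31 days: 164 − 31 = 133 left.
September 2062 has 30 days: 133 − 30 = 103 left.
October 2062 has 31 days: 103 − 31 = 72 left.
November 2062 has 30 days: 72 − 30 = 42 left.
December 2062 has 31 days: 42 − 31 = 11 left.
11 days into January 2063 → January 11, 2063.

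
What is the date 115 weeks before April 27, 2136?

February 12, 2134

Subtracting 115 weeks = 805 days from April 27, 2136.
Going back 27 days from April 27, 2136 reaches the end of the previous month; 805 − 27 = 778 left.
March 2136 has 31 days: 778 − 31 = 747 left.
February 2136 has 29 days (2136 is a leap year): 747 − 29 = 718 left.
January 2136 has 31 days: 718 − 31 = 687 left.
December 2135 has 31 days: 687 − 31 = 656 left.
November 2135 has 30 days: 656 − 30 = 626 left.
October 2135 has 31 days: 626 − 31 = 595 left.
September 2135 has 30 days: 595 − 30 = 565 left.
August 2135 has 31 days: 565 − 31 = 534 left.
July 2135 has 31 days: 534 − 31 = 503 left.
June 2135 has 30 days: 503 − 30 = 473 left.
May 2135 has 31 days: 473 − 31 = 442 left.
April 2135 has 30 days: 442 − 30 = 412 left.
March 2135 has 31 days: 412 − 31 = 381 left.
February 2135 has 28 days (2135 is not a leap year): 381 − 28 = 353 left.
January 2135 has 31 days: 353 − 31 = 322 left.
December 2134 has 31 days: 322 − 31 = 291 left.
November 2134 has 30 days: 291 − 30 = 261 left.
October 2134 has 31 days: 261 − 31 = 230 left.
September 2134 has 30 days: 230 − 30 = 200 left.
August 2134 has 31 days: 200 − 31 = 169 left.
July 2134 has 31 days: 169 − 31 = 138 left.
June 2134 has 30 days: 138 − 30 = 108 left.
May 2134 has 31 days: 108 − 31 = 77 left.
April 2134 has 30 days: 77 − 30 = 47 left.
March 2134 has 31 days: 47 − 31 = 16 left.
February 2134 has 28 days; 28 − 16 = 12 → February 12, 2134.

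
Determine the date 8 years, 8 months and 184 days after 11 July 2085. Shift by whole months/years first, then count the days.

Advancing 8 years, 8 months and 184 days from July 11, 2085: first the month/year part, then the days.
+8 years → 2093; month 7 + 8 = 15, which is month 3 of year 2094 → March 2094.
Day 11 is valid in March, giving March 11, 2094.
Now add 184 days from March 11, 2094.
March has 31 days, so 31 − 11 = 20 days remain after March 11, 2094; 184 − 20 = 164 left.
April 2094 has 30 days: 164 − 30 = 134 left.
May 2094 has 31 days: 134 − 31 = 103 left.
June 2094 has 30 days: 103 − 30 = 73 left.
July 2094 has 31 days: 73 − 31 = 42 left.
August 2094 has 31 days: 42 − 31 = 11 left.
11 days into September 2094 → September 11, 2094.

September 11, 2094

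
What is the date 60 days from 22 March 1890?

Counting forward 60 days from March 22, 1890.
March has 31 days, so 31 − 22 = 9 days remain after March 22, 1890; 60 − 9 = 51 left.
April 1890 has 30 days: 51 − 30 = 21 left.
21 days into May 1890 → May 21, 1890.

May 21, 1890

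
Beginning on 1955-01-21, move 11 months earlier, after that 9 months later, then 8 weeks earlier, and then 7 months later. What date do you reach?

April 26, 1955

Going back 11 months from January 21, 1955:
month 1 − 11 = -10, which is month 2 of year 1954 → February 1954.
Day 21 is valid in February, giving February 21, 1954.
Counting forward 9 months from February 21, 1954:
month 2 + 9 = 11 → November 1954.
Day 21 is valid in November, giving November 21, 1954.
Going back 8 weeks (= 56 days) from November 21, 1954:
Going back 21 days from November 21, 1954 reaches the end of the previous month; 56 − 21 = 35 left.
October 1954 has 31 days: 35 − 31 = 4 left.
September 1954 has 30 days; 30 − 4 = 26 → September 26, 1954.
Advancing 7 months from September 26, 1954:
month 9 + 7 = 16, which is month 4 of year 1955 → April 1955.
Day 26 is valid in April, giving April 26, 1955.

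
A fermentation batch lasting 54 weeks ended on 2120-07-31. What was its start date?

July 19, 2119

Subtracting 54 weeks = 378 days from July 31, 2120.
Going back 31 days from July 31, 2120 reaches the end of the previous month; 378 − 31 = 347 left.
June 2120 has 30 days: 347 − 30 = 317 left.
May 2120 has 31 days: 317 − 31 = 286 left.
April 2120 has 30 days: 286 − 30 = 256 left.
March 2120 has 31 days: 256 − 31 = 225 left.
February 2120 has 29 days (2120 is a leap year): 225 − 29 = 196 left.
January 2120 has 31 days: 196 − 31 = 165 left.
December 2119 has 31 days: 165 − 31 = 134 left.
November 2119 has 30 days: 134 − 30 = 104 left.
October 2119 has 31 days: 104 − 31 = 73 left.
September 2119 has 30 days: 73 − 30 = 43 left.
August 2119 has 31 days: 43 − 31 = 12 left.
July 2119 has 31 days; 31 − 12 = 19 → July 19, 2119.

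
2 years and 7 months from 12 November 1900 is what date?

Counting forward 2 years and 7 months from November 12, 1900.
+2 years → 1902; month 11 + 7 = 18, which is month 6 of year 1903 → June 1903.
Day 12 is valid in June, giving June 12, 1903.

June 12, 1903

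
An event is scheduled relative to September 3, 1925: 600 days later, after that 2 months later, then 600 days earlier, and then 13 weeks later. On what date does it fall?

February 2, 1926

Adding 600 days from September 3, 1925:
September has 30 days, so 30 − 3 = 27 days remain after September 3, 1925; 600 − 27 = 573 left.
October 1925 has 31 days: 573 − 31 = 542 left.
November 1925 has 30 days: 542 − 30 = 512 left.
December 1925 has 31 days: 512 − 31 = 481 left.
January 1926 has 31 days: 481 − 31 = 450 left.
February 1926 has 28 days (1926 is not a leap year): 450 − 28 = 422 left.
March 1926 has 31 days: 422 − 31 = 391 left.
April 1926 has 30 days: 391 − 30 = 361 left.
May 1926 has 31 days: 361 − 31 = 330 left.
June 1926 has 30 days: 330 − 30 = 300 left.
July 1926 has 31 days: 300 − 31 = 269 left.
August 1926 has 31 days: 269 − 31 = 238 left.
September 1926 has 30 days: 238 − 30 = 208 left.
October 1926 has 31 days: 208 − 31 = 177 left.
November 1926 has 30 days: 177 − 30 = 147 left.
December 1926 has 31 days: 147 − 31 = 116 left.
January 1927 has 31 days: 116 − 31 = 85 left.
February 1927 has 28 days (1927 is not a leap year): 85 − 28 = 57 left.
March 1927 has 31 days: 57 − 31 = 26 left.
26 days into April 1927 → April 26, 1927.
Adding 2 months from April 26, 1927:
month 4 + 2 = 6 → June 1927.
Day 26 is valid in June, giving June 26, 1927.
Subtracting 600 days from June 26, 1927:
Going back 26 days from June 26, 1927 reaches the end of the previous month; 600 − 26 = 574 left.
May 1927 has 31 days: 574 − 31 = 543 left.
April 1927 has 30 days: 543 − 30 = 513 left.
March 1927 has 31 days: 513 − 31 = 482 left.
February 1927 has 28 days (1927 is not a leap year): 482 − 28 = 454 left.
January 1927 has 31 days: 454 − 31 = 423 left.
December 1926 has 31 days: 423 − 31 = 392 left.
November 1926 has 30 days: 392 − 30 = 362 left.
October 1926 has 31 days: 362 − 31 = 331 left.
September 1926 has 30 days: 331 − 30 = 301 left.
August 1926 has 31 days: 301 − 31 = 270 left.
July 1926 has 31 days: 270 − 31 = 239 left.
June 1926 has 30 days: 239 − 30 = 209 left.
May 1926 has 31 days: 209 − 31 = 178 left.
April 1926 has 30 days: 178 − 30 = 148 left.
March 1926 has 31 days: 148 − 31 = 117 left.
February 1926 has 28 days (1926 is not a leap year): 117 − 28 = 89 left.
January 1926 has 31 days: 89 − 31 = 58 left.
December 1925 has 31 days: 58 − 31 = 27 left.
November 1925 has 30 days; 30 − 27 = 3 → November 3, 1925.
Counting forward 13 weeks (= 91 days) from November 3, 1925:
November has 30 days, so 30 − 3 = 27 days remain after November 3, 1925; 91 − 27 = 64 left.
December 1925 has 31 days: 64 − 31 = 33 left.
January 1926 has 31 days: 33 − 31 = 2 left.
2 days into February 1926 → February 2, 1926.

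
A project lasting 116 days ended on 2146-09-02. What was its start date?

May 9, 2146

Subtracting 116 days from September 2, 2146.
Going back 2 days from September 2, 2146 reaches the end of the previous month; 116 − 2 = 114 left.
August 2146 has 31 days: 114 − 31 = 83 left.
July 2146 has 31 days: 83 − 31 = 52 left.
June 2146 has 30 days: 52 − 30 = 22 left.
May 2146 has 31 days; 31 − 22 = 9 → May 9, 2146.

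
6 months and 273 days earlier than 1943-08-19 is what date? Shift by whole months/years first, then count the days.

Going back 6 months and 273 days from August 19, 1943: first the month/year part, then the days.
month 8 − 6 = 2 → February 1943.
Day 19 is valid in February, giving February 19, 1943.
Now subtract 273 days from February 19, 1943.
Going back 19 days from February 19, 1943 reaches the end of the previous month; 273 − 19 = 254 left.
January 1943 has 31 days: 254 − 31 = 223 left.
December 1942 has 31 days: 223 − 31 = 192 left.
November 1942 has 30 days: 192 − 30 = 162 left.
October 1942 has 31 days: 162 − 31 = 131 left.
September 1942 has 30 days: 131 − 30 = 101 left.
August 1942 has 31 days: 101 − 31 = 70 left.
July 1942 has 31 days: 70 − 31 = 39 left.
June 1942 has 30 days: 39 − 30 = 9 left.
May 1942 has 31 days; 31 − 9 = 22 → May 22, 1942.

May 22, 1942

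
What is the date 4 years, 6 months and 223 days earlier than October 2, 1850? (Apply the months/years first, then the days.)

Going back 4 years, 6 months and 223 days from October 2, 1850: first the month/year part, then the days.
-4 years → 1846; month 10 − 6 = 4 → April 1846.
Day 2 is valid in April, giving April 2, 1846.
Now subtract 223 days from April 2, 1846.
Going back 2 days from April 2, 1846 reaches the end of the previous month; 223 − 2 = 221 left.
March 1846 has 31 days: 221 − 31 = 190 left.
February 1846 has 28 days (1846 is not a leap year): 190 − 28 = 162 left.
January 1846 has 31 days: 162 − 31 = 131 left.
December 1845 has 31 days: 131 − 31 = 100 left.
November 1845 has 30 days: 100 − 30 = 70 left.
October 1845 has 31 days: 70 − 31 = 39 left.
September 1845 has 30 days: 39 − 30 = 9 left.
August 1845 has 31 days; 31 − 9 = 22 → August 22, 1845.

August 22, 1845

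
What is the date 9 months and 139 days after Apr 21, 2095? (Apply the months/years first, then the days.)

Advancing 9 months and 139 days from April 21, 2095: first the month/year part, then the days.
month 4 + 9 = 13, which is month 1 of year 2096 → January 2096.
Day 21 is valid in January, giving January 21, 2096.
Now add 139 days from January 21, 2096.
January has 31 days, so 31 − 21 = 10 days remain after January 21, 2096; 139 − 10 = 129 left.
February 2096 has 29 days (2096 is a leap year): 129 − 29 = 100 left.
March 2096 has 31 days: 100 − 31 = 69 left.
April 2096 has 30 days: 69 − 30 = 39 left.
May 2096 has 31 days: 39 − 31 = 8 left.
8 days into June 2096 → June 8, 2096.

June 8, 2096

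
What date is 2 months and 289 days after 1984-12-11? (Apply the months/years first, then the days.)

November 27, 1985

Advancing 2 months and 289 days from December 11, 1984: first the month/year part, then the days.
month 12 + 2 = 14, which is month 2 of year 1985 → February 1985.
Day 11 is valid in February, giving February 11, 1985.
Now add 289 days from February 11, 1985.
February has 28 days, so 28 − 11 = 17 days remain after February 11, 1985; 289 − 17 = 272 left.
March 1985 has 31 days: 272 − 31 = 241 left.
April 1985 has 30 days: 241 − 30 = 211 left.
May 1985 has 31 days: 211 − 31 = 180 left.
June 1985 has 30 days: 180 − 30 = 150 left.
July 1985 has 31 days: 150 − 31 = 119 left.
August 1985 has 31 days: 119 − 31 = 88 left.
September 1985 has 30 days: 88 − 30 = 58 left.
October 1985 has 31 days: 58 − 31 = 27 left.
27 days into November 1985 → November 27, 1985.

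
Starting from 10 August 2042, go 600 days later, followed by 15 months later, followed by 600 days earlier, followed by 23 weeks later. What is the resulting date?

April 18, 2044

Adding 600 days from August 10, 2042:
August has 31 days, so 31 − 10 = 21 days remain after August 10, 2042; 600 − 21 = 579 left.
September 2042 has 30 days: 579 − 30 = 549 left.
October 2042 has 31 days: 549 − 31 = 518 left.
November 2042 has 30 days: 518 − 30 = 488 left.
December 2042 has 31 days: 488 − 31 = 457 left.
January 2043 has 31 days: 457 − 31 = 426 left.
February 2043 has 28 days (2043 is not a leap year): 426 − 28 = 398 left.
March 2043 has 31 days: 398 − 31 = 367 left.
April 2043 has 30 days: 367 − 30 = 337 left.
May 2043 has 31 days: 337 − 31 = 306 left.
June 2043 has 30 days: 306 − 30 = 276 left.
July 2043 has 31 days: 276 − 31 = 245 left.
August 2043 has 31 days: 245 − 31 = 214 left.
September 2043 has 30 days: 214 − 30 = 184 left.
October 2043 has 31 days: 184 − 31 = 153 left.
November 2043 has 30 days: 153 − 30 = 123 left.
December 2043 has 31 days: 123 − 31 = 92 left.
January 2044 has 31 days: 92 − 31 = 61 left.
February 2044 has 29 days (2044 is a leap year): 61 − 29 = 32 left.
March 2044 has 31 days: 32 − 31 = 1 left.
1 day into April 2044 → April 1, 2044.
Counting forward 15 months from April 1, 2044:
month 4 + 15 = 19, which is month 7 of year 2045 → July 2045.
Day 1 is valid in July, giving July 1, 2045.
Subtracting 600 days from July 1, 2045:
Going back 1 day from July 1, 2045 reaches the end of the previous month; 600 − 1 = 599 left.
June 2045 has 30 days: 599 − 30 = 569 left.
May 2045 has 31 days: 569 − 31 = 538 left.
April 2045 has 30 days: 538 − 30 = 508 left.
March 2045 has 31 days: 508 − 31 = 477 left.
February 2045 has 28 days (2045 is not a leap year): 477 − 28 = 449 left.
January 2045 has 31 days: 449 − 31 = 418 left.
December 2044 has 31 days: 418 − 31 = 387 left.
November 2044 has 30 days: 387 − 30 = 357 left.
October 2044 has 31 days: 357 − 31 = 326 left.
September 2044 has 30 days: 326 − 30 = 296 left.
August 2044 has 31 days: 296 − 31 = 265 left.
July 2044 has 31 days: 265 − 31 = 234 left.
June 2044 has 30 days: 234 − 30 = 204 left.
May 2044 has 31 days: 204 − 31 = 173 left.
April 2044 has 30 days: 173 − 30 = 143 left.
March 2044 has 31 days: 143 − 31 = 112 left.
February 2044 has 29 days (2044 is a leap year): 112 − 29 = 83 left.
January 2044 has 31 days: 83 − 31 = 52 left.
December 2043 has 31 days: 52 − 31 = 21 left.
November 2043 has 30 days; 30 − 21 = 9 → November 9, 2043.
Counting forward 23 weeks (= 161 days) from November 9, 2043:
November has 30 days, so 30 − 9 = 21 days remain after November 9, 2043; 161 − 21 = 140 left.
December 2043 has 31 days: 140 − 31 = 109 left.
January 2044 has 31 days: 109 − 31 = 78 left.
February 2044 has 29 days (2044 is a leap year): 78 − 29 = 49 left.
March 2044 has 31 days: 49 − 31 = 18 left.
18 days into April 2044 → April 18, 2044.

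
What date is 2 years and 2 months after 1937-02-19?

Adding 2 years and 2 months from February 19, 1937.
+2 years → 1939; month 2 + 2 = 4 → April 1939.
Day 19 is valid in April, giving April 19, 1939.

April 19, 1939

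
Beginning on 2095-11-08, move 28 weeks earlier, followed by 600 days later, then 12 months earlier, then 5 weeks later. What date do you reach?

January 20, 2096

Counting back 28 weeks (= 196 days) from November 8, 2095:
Going back 8 days from November 8, 2095 reaches the end of the previous month; 196 − 8 = 188 left.
October 2095 has 31 days: 188 − 31 = 157 left.
September 2095 has 30 days: 157 − 30 = 127 left.
August 2095 has 31 days: 127 − 31 = 96 left.
July 2095 has 31 days: 96 − 31 = 65 left.
June 2095 has 30 days: 65 − 30 = 35 left.
May 2095 has 31 days: 35 − 31 = 4 left.
April 2095 has 30 days; 30 − 4 = 26 → April 26, 2095.
Advancing 600 days from April 26, 2095:
April has 30 days, so 30 − 26 = 4 days remain after April 26, 2095; 600 − 4 = 596 left.
May 2095 has 31 days: 596 − 31 = 565 left.
June 2095 has 30 days: 565 − 30 = 535 left.
July 2095 has 31 days: 535 − 31 = 504 left.
August 2095 has 31 days: 504 − 31 = 473 left.
September 2095 has 30 days: 473 − 30 = 443 left.
October 2095 has 31 days: 443 − 31 = 412 left.
November 2095 has 30 days: 412 − 30 = 382 left.
December 2095 has 31 days: 382 − 31 = 351 left.
January 2096 has 31 days: 351 − 31 = 320 left.
February 2096 has 29 days (2096 is a leap year): 320 − 29 = 291 left.
March 2096 has 31 days: 291 − 31 = 260 left.
April 2096 has 30 days: 260 − 30 = 230 left.
May 2096 has 31 days: 230 − 31 = 199 left.
June 2096 has 30 days: 199 − 30 = 169 left.
July 2096 has 31 days: 169 − 31 = 138 left.
August 2096 has 31 days: 138 − 31 = 107 left.
September 2096 has 30 days: 107 − 30 = 77 left.
October 2096 has 31 days: 77 − 31 = 46 left.
November 2096 has 30 days: 46 − 30 = 16 left.
16 days into December 2096 → December 16, 2096.
Counting back 12 months from December 16, 2096:
month 12 − 12 = 0, which is month 12 of year 2095 → December 2095.
Day 16 is valid in December, giving December 16, 2095.
Adding 5 weeks (= 35 days) from December 16, 2095:
December has 31 days, so 31 − 16 = 15 days remain after December 16, 2095; 35 − 15 = 20 left.
20 days into January 2096 → January 20, 2096.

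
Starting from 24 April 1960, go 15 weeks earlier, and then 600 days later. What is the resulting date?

September 1, 1961

Subtracting 15 weeks (= 105 days) from April 24, 1960:
Going back 24 days from April 24, 1960 reaches the end of the previous month; 105 − 24 = 81 left.
March 1960 has 31 days: 81 − 31 = 50 left.
February 1960 has 29 days (1960 is a leap year): 50 − 29 = 21 left.
January 1960 has 31 days; 31 − 21 = 10 → January 10, 1960.
Advancing 600 days from January 10, 1960:
January has 31 days, so 31 − 10 = 21 days remain after January 10, 1960; 600 − 21 = 579 left.
February 1960 has 29 days (1960 is a leap year): 579 − 29 = 550 left.
March 1960 has 31 days: 550 − 31 = 519 left.
April 1960 has 30 days: 519 − 30 = 489 left.
May 1960 has 31 days: 489 − 31 = 458 left.
June 1960 has 30 days: 458 − 30 = 428 left.
July 1960 has 31 days: 428 − 31 = 397 left.
August 1960 has 31 days: 397 − 31 = 366 left.
September 1960 has 30 days: 366 − 30 = 336 left.
October 1960 has 31 days: 336 − 31 = 305 left.
November 1960 has 30 days: 305 − 30 = 275 left.
December 1960 has 31 days: 275 − 31 = 244 left.
January 1961 has 31 days: 244 − 31 = 213 left.
February 1961 has 28 days (1961 is not a leap year): 213 − 28 = 185 left.
March 1961 has 31 days: 185 − 31 = 154 left.
April 1961 has 30 days: 154 − 30 = 124 left.
May 1961 has 31 days: 124 − 31 = 93 left.
June 1961 has 30 days: 93 − 30 = 63 left.
July 1961 has 31 days: 63 − 31 = 32 left.
August 1961 has 31 days: 32 − 31 = 1 left.
1 day into September 1961 → September 1, 1961.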